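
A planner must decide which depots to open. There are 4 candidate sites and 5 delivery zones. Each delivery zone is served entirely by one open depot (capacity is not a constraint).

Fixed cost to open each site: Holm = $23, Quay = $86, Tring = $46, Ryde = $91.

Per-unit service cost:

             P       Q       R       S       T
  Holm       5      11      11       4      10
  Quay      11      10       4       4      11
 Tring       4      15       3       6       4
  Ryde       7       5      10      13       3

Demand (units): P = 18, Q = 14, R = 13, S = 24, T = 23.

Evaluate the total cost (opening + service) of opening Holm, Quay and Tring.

Each delivery zone is assigned to its cheapest site among the open ones.
{Holm, Quay, Tring}: P→Tring 4·18=72, Q→Quay 10·14=140, R→Tring 3·13=39, S→Holm 4·24=96, T→Tring 4·23=92. Service 439; fixed 155; total 594.

Total cost: 594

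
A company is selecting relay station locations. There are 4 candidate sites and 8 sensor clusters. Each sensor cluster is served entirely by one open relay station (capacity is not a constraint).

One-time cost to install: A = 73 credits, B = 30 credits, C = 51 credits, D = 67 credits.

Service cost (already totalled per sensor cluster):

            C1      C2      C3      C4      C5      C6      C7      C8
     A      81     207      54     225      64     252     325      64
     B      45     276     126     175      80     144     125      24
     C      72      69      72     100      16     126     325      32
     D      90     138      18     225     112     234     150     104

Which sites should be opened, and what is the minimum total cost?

Open B and C; minimum total cost 658.

For any fixed open set, each sensor cluster goes to its cheapest open site; total = fixed + service.
{B, C}: C1→B 45, C2→C 69, C3→C 72, C4→C 100, C5→C 16, C6→C 126, C7→B 125, C8→B 24. Service 577; fixed 81; total 658.
{B, C, D}: service 523 + fixed 148 = 671
{C, D}: C1→C 72, C2→C 69, C3→D 18, C4→C 100, C5→C 16, C6→C 126, C7→D 150, C8→C 32. Service 583; fixed 118; total 701.
{A, B, C, D}: C1→B 45, C2→C 69, C3→D 18, C4→C 100, C5→C 16, C6→C 126, C7→B 125, C8→B 24. Service 523; fixed 221; total 744.
(All 15 nonempty subsets were checked; B and C is lowest.)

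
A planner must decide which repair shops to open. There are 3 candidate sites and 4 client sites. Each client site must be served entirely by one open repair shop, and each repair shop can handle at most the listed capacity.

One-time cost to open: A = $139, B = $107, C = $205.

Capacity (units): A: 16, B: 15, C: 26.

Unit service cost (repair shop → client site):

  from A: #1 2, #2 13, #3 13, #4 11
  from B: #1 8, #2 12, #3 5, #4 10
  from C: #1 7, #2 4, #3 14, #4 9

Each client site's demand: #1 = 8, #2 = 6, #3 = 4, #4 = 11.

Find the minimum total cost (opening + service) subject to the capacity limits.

Minimum total cost: 470

Open {A, B}: #1→A 2·8=16, #2→A 13·6=78, #3→B 5·4=20, #4→B 10·11=110.
Loads: A carries 14/16, B carries 15/15. Service 224; fixed 246; total 470.
Next best feasible plan costs 511.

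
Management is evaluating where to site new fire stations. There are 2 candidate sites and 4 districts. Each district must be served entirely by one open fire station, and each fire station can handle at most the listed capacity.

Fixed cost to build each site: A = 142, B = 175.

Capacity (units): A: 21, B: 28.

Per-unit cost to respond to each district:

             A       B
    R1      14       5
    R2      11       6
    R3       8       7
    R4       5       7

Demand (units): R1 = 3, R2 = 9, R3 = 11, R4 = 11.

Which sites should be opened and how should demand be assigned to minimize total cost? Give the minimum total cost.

Open {A, B}: R1→B 5·3=15, R2→B 6·9=54, R3→B 7·11=77, R4→A 5·11=55.
Loads: A carries 11/21, B carries 23/28. Service 201; fixed 317; total 518.
Next best feasible plan costs 545.

Minimum total cost: 518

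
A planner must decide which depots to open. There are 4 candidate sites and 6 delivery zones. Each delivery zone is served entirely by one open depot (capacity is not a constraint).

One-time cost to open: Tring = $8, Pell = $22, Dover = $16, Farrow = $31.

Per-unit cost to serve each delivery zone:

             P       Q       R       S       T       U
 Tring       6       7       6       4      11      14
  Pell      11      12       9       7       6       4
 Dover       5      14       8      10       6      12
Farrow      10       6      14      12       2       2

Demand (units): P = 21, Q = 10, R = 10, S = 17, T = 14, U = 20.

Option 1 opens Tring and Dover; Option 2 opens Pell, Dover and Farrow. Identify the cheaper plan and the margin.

Option 2 is cheaper by 150.

Option 1: {Tring, Dover}: P→Dover 5·21=105, Q→Tring 7·10=70, R→Tring 6·10=60, S→Tring 4·17=68, T→Dover 6·14=84, U→Dover 12·20=240. Service 627; fixed 24; total 651.
Option 2: {Pell, Dover, Farrow}: P→Dover 5·21=105, Q→Farrow 6·10=60, R→Dover 8·10=80, S→Pell 7·17=119, T→Farrow 2·14=28, U→Farrow 2·20=40. Service 432; fixed 69; total 501.
Difference: |651 − 501| = 150.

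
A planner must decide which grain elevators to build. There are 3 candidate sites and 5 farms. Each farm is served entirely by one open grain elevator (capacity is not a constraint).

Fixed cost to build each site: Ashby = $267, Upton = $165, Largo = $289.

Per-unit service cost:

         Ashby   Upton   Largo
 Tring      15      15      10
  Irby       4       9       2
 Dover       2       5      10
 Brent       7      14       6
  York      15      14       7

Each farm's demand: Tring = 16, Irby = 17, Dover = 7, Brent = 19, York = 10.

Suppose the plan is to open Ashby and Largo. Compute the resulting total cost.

Total cost: 948

Each farm is assigned to its cheapest site among the open ones.
{Ashby, Largo}: Tring→Largo 10·16=160, Irby→Largo 2·17=34, Dover→Ashby 2·7=14, Brent→Largo 6·19=114, York→Largo 7·10=70. Service 392; fixed 556; total 948.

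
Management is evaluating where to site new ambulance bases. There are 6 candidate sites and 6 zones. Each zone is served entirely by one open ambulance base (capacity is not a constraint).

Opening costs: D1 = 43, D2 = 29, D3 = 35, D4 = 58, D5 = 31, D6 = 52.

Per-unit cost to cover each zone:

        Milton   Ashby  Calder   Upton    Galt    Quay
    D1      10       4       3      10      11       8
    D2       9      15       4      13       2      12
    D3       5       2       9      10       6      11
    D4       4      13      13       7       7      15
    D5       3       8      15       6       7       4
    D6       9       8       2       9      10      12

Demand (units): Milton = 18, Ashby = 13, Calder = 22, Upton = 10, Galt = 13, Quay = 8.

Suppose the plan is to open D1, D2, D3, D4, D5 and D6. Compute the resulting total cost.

Each zone is assigned to its cheapest site among the open ones.
{D1, D2, D3, D4, D5, D6}: Milton→D5 3·18=54, Ashby→D3 2·13=26, Calder→D6 2·22=44, Upton→D5 6·10=60, Galt→D2 2·13=26, Quay→D5 4·8=32. Service 242; fixed 248; total 490.

Total cost: 490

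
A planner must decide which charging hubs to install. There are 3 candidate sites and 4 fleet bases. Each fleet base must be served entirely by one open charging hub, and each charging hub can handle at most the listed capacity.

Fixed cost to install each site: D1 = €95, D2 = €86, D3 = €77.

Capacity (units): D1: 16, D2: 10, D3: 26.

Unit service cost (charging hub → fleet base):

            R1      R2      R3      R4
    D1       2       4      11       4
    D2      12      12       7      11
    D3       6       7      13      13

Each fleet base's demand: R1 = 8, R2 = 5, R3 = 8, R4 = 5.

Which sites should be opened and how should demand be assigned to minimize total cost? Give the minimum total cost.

Open {D3}: R1→D3 6·8=48, R2→D3 7·5=35, R3→D3 13·8=104, R4→D3 13·5=65.
Loads: D3 carries 26/26. Service 252; fixed 77; total 329.
Next best feasible plan costs 347.

Minimum total cost: 329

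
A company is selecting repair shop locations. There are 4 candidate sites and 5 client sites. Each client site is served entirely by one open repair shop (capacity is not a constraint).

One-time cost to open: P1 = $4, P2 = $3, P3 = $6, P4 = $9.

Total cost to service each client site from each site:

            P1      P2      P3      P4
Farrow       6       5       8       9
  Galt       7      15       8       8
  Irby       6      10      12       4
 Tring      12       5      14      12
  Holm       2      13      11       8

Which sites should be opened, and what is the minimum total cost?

For any fixed open set, each client site goes to its cheapest open site; total = fixed + service.
{P1, P2}: Farrow→P2 5, Galt→P1 7, Irby→P1 6, Tring→P2 5, Holm→P1 2. Service 25; fixed 7; total 32.
{P1}: service 33 + fixed 4 = 37
{P1, P2, P3}: Farrow→P2 5, Galt→P1 7, Irby→P1 6, Tring→P2 5, Holm→P1 2. Service 25; fixed 13; total 38.
{P1, P2, P3, P4}: service 23 + fixed 22 = 45
No other subset beats 32.

Open P1 and P2; minimum total cost 32.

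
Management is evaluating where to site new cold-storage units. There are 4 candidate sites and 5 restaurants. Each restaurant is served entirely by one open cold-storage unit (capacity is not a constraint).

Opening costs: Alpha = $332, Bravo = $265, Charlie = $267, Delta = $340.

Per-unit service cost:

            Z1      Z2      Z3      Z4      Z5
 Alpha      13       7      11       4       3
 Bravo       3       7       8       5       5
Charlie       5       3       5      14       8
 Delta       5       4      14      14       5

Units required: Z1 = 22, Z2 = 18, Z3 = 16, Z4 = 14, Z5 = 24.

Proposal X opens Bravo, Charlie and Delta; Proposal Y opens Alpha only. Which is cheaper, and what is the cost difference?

Proposal Y is cheaper by 214.

Proposal X: {Bravo, Charlie, Delta}: Z1→Bravo 3·22=66, Z2→Charlie 3·18=54, Z3→Charlie 5·16=80, Z4→Bravo 5·14=70, Z5→Bravo 5·24=120. Service 390; fixed 872; total 1262.
Proposal Y: {Alpha}: Z1→Alpha 13·22=286, Z2→Alpha 7·18=126, Z3→Alpha 11·16=176, Z4→Alpha 4·14=56, Z5→Alpha 3·24=72. Service 716; fixed 332; total 1048.
Difference: |1262 − 1048| = 214.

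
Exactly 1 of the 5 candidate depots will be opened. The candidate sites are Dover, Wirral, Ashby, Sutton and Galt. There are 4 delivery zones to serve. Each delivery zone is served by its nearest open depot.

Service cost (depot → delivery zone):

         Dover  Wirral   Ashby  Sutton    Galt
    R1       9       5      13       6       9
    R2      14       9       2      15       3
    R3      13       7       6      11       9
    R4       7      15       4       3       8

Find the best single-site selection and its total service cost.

With exactly 1 open, each delivery zone uses its cheapest among the chosen.
{Ashby}: R1→Ashby 13, R2→Ashby 2, R3→Ashby 6, R4→Ashby 4. Service cost 25.
{Galt}: service cost 29
{Sutton}: service cost 35
Among all 5 size-1 choices, {Ashby} is lowest.

Choose Ashby only; total service cost 25.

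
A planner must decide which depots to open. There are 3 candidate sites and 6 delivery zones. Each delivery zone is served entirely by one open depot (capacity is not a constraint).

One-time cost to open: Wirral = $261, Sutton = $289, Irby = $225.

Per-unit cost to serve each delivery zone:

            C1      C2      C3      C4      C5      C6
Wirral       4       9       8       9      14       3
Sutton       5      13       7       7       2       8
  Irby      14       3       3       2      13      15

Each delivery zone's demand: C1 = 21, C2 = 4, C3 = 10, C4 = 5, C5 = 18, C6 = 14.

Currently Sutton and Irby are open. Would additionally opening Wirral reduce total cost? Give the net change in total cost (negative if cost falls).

No — net change +170 (cost rises by 170).

Current service cost with {Sutton, Irby}: 305.
Adding Wirral: each delivery zone re-picks its cheapest; new service cost 214, saving 91.
Extra fixed cost: 261. Net change = 261 − 91 = 170.
(Totals: 819 → 989.)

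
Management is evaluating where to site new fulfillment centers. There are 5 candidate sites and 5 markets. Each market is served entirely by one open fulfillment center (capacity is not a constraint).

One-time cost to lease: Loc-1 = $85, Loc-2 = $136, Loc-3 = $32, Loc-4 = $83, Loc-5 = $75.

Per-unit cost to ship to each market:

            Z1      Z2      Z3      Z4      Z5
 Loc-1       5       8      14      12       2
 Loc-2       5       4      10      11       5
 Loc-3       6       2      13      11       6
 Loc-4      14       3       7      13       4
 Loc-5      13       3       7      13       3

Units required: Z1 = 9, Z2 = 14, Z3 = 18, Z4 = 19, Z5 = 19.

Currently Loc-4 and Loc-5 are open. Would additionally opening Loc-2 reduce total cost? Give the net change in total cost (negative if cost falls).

No — net change +26 (cost rises by 26).

Current service cost with {Loc-4, Loc-5}: 589.
Adding Loc-2: each market re-picks its cheapest; new service cost 479, saving 110.
Extra fixed cost: 136. Net change = 136 − 110 = 26.
(Totals: 747 → 773.)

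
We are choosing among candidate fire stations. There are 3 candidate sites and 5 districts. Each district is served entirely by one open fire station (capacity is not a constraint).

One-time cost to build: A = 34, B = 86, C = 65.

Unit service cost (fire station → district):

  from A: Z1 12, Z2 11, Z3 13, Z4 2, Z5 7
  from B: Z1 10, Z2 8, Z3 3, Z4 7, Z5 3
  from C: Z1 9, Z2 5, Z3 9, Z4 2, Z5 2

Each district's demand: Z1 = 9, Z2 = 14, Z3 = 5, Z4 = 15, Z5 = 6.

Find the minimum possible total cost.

Minimum total cost: 303

For any fixed open set, each district goes to its cheapest open site; total = fixed + service.
{C}: Z1→C 9·9=81, Z2→C 5·14=70, Z3→C 9·5=45, Z4→C 2·15=30, Z5→C 2·6=12. Service 238; fixed 65; total 303.
{A, C}: service 238 + fixed 99 = 337
{B, C}: service 208 + fixed 151 = 359
{A, B, C}: service 208 + fixed 185 = 393
No other subset beats 303.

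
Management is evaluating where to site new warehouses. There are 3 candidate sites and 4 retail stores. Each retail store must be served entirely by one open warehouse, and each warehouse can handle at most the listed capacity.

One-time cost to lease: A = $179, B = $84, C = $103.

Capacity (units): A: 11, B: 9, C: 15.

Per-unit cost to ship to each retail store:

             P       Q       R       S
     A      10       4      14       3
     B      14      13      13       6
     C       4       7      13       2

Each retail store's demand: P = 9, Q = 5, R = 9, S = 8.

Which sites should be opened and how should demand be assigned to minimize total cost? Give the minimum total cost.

Minimum total cost: 578

Open {A, B, C}: P→C 4·9=36, Q→C 7·5=35, R→B 13·9=117, S→A 3·8=24.
Loads: A carries 8/11, B carries 9/9, C carries 14/15. Service 212; fixed 366; total 578.
Next best feasible plan costs 611.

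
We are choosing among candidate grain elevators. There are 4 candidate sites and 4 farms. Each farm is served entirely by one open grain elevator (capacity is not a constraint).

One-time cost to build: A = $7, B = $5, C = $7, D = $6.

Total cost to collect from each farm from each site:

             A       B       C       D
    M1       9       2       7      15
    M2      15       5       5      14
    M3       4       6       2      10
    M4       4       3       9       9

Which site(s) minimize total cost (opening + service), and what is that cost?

For any fixed open set, each farm goes to its cheapest open site; total = fixed + service.
{B}: M1→B 2, M2→B 5, M3→B 6, M4→B 3. Service 16; fixed 5; total 21.
{B, C}: M1→B 2, M2→B 5, M3→C 2, M4→B 3. Service 12; fixed 12; total 24.
{A, B}: M1→B 2, M2→B 5, M3→A 4, M4→B 3. Service 14; fixed 12; total 26.
{A, B, C, D}: service 12 + fixed 25 = 37
No other subset beats 21.

Open B only; minimum total cost 21.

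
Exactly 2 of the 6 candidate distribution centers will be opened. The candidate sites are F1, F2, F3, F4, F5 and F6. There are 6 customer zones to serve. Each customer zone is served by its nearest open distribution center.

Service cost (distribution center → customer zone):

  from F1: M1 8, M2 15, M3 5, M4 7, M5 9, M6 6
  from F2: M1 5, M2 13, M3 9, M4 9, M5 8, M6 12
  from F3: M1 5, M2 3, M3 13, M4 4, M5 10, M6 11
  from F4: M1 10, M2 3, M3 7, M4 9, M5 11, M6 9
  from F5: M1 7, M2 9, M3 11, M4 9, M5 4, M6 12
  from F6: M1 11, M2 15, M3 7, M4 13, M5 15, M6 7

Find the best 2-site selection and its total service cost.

With exactly 2 open, each customer zone uses its cheapest among the chosen.
{F1, F3}: M1→F3 5, M2→F3 3, M3→F1 5, M4→F3 4, M5→F1 9, M6→F1 6. Service cost 32.
{F3, F6}: service cost 36
{F1, F4}: service cost 38
Among all 15 size-2 choices, {F1, F3} is lowest.

Choose F1 and F3; total service cost 32.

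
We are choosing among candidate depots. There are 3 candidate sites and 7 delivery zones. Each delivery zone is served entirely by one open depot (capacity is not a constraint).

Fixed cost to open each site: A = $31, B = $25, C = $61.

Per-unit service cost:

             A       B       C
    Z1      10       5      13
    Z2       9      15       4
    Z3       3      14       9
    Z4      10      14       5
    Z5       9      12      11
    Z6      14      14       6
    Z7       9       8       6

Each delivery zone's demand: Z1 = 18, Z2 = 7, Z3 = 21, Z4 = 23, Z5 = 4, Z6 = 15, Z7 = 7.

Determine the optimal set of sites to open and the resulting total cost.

Open A, B and C; minimum total cost 581.

For any fixed open set, each delivery zone goes to its cheapest open site; total = fixed + service.
{A, B, C}: Z1→B 5·18=90, Z2→C 4·7=28, Z3→A 3·21=63, Z4→C 5·23=115, Z5→A 9·4=36, Z6→C 6·15=90, Z7→C 6·7=42. Service 464; fixed 117; total 581.
{A, C}: service 554 + fixed 92 = 646
{B, C}: service 598 + fixed 86 = 684
{B}: service 1125 + fixed 25 = 1150
No other subset beats 581.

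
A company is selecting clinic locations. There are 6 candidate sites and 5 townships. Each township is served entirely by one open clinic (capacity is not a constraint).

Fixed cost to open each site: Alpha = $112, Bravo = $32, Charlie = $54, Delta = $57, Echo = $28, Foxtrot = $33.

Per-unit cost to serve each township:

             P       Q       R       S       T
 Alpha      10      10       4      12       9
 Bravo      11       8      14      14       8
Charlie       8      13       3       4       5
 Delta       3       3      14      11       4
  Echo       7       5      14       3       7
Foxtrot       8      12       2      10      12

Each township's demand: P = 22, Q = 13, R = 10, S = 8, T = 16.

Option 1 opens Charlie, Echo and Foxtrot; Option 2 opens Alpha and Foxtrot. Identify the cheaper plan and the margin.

Option 1: {Charlie, Echo, Foxtrot}: P→Echo 7·22=154, Q→Echo 5·13=65, R→Foxtrot 2·10=20, S→Echo 3·8=24, T→Charlie 5·16=80. Service 343; fixed 115; total 458.
Option 2: {Alpha, Foxtrot}: P→Foxtrot 8·22=176, Q→Alpha 10·13=130, R→Foxtrot 2·10=20, S→Foxtrot 10·8=80, T→Alpha 9·16=144. Service 550; fixed 145; total 695.
Difference: |458 − 695| = 237.

Option 1 is cheaper by 237.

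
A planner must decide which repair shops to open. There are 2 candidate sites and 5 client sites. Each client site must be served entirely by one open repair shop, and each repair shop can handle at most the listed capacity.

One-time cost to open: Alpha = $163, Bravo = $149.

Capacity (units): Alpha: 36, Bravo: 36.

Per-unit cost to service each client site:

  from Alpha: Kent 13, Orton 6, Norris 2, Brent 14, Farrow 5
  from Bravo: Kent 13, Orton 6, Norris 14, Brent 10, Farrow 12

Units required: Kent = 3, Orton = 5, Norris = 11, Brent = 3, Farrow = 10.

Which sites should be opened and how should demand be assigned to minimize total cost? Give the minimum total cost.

Minimum total cost: 346

Open {Alpha}: Kent→Alpha 13·3=39, Orton→Alpha 6·5=30, Norris→Alpha 2·11=22, Brent→Alpha 14·3=42, Farrow→Alpha 5·10=50.
Loads: Alpha carries 32/36. Service 183; fixed 163; total 346.
Next best feasible plan costs 483.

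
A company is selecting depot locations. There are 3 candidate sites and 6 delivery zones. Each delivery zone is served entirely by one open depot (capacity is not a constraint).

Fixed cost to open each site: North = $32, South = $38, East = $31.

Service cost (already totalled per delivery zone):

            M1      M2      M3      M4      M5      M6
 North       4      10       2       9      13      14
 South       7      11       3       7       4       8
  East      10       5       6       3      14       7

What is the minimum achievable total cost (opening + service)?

For any fixed open set, each delivery zone goes to its cheapest open site; total = fixed + service.
{East}: M1→East 10, M2→East 5, M3→East 6, M4→East 3, M5→East 14, M6→East 7. Service 45; fixed 31; total 76.
{South}: M1→South 7, M2→South 11, M3→South 3, M4→South 7, M5→South 4, M6→South 8. Service 40; fixed 38; total 78.
{North}: service 52 + fixed 32 = 84
{North, South, East}: service 25 + fixed 101 = 126
(All 7 nonempty subsets were checked; East only is lowest.)

Minimum total cost: 76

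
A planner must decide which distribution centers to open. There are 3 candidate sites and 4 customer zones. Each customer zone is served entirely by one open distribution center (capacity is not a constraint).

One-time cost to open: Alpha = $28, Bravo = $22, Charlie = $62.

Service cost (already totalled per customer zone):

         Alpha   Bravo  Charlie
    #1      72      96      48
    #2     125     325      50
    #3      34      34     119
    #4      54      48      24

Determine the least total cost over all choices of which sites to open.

Minimum total cost: 240

For any fixed open set, each customer zone goes to its cheapest open site; total = fixed + service.
{Bravo, Charlie}: #1→Charlie 48, #2→Charlie 50, #3→Bravo 34, #4→Charlie 24. Service 156; fixed 84; total 240.
{Alpha, Charlie}: #1→Charlie 48, #2→Charlie 50, #3→Alpha 34, #4→Charlie 24. Service 156; fixed 90; total 246.
{Alpha, Bravo, Charlie}: service 156 + fixed 112 = 268
{Bravo}: service 503 + fixed 22 = 525
No other subset beats 240.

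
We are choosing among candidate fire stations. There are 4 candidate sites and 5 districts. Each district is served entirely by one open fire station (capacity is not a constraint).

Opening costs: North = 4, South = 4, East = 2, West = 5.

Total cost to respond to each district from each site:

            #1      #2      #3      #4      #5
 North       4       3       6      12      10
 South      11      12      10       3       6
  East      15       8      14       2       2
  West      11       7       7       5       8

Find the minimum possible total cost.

Minimum total cost: 23

For any fixed open set, each district goes to its cheapest open site; total = fixed + service.
{North, East}: #1→North 4, #2→North 3, #3→North 6, #4→East 2, #5→East 2. Service 17; fixed 6; total 23.
{North, South, East}: service 17 + fixed 10 = 27
{North, East, West}: service 17 + fixed 11 = 28
{North, South, East, West}: #1→North 4, #2→North 3, #3→North 6, #4→East 2, #5→East 2. Service 17; fixed 15; total 32.
No other subset beats 23.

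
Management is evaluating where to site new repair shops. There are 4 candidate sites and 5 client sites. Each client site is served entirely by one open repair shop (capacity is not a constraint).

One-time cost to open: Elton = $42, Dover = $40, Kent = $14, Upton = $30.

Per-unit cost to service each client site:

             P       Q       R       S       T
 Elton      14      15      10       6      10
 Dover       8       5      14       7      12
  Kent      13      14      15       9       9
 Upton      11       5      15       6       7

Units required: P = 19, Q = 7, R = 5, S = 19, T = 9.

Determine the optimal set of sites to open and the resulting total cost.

For any fixed open set, each client site goes to its cheapest open site; total = fixed + service.
{Dover, Upton}: P→Dover 8·19=152, Q→Dover 5·7=35, R→Dover 14·5=70, S→Upton 6·19=114, T→Upton 7·9=63. Service 434; fixed 70; total 504.
{Dover, Kent, Upton}: P→Dover 8·19=152, Q→Dover 5·7=35, R→Dover 14·5=70, S→Upton 6·19=114, T→Upton 7·9=63. Service 434; fixed 84; total 518.
{Elton, Dover}: service 441 + fixed 82 = 523
{Elton, Dover, Kent, Upton}: service 414 + fixed 126 = 540
No other subset beats 504.

Open Dover and Upton; minimum total cost 504.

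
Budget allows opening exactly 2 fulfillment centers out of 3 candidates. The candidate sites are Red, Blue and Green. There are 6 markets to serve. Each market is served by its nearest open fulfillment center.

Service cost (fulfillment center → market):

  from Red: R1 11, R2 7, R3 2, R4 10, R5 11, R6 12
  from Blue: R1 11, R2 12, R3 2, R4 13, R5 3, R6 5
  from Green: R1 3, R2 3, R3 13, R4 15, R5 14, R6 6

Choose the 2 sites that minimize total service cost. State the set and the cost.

Choose Blue and Green; total service cost 29.

With exactly 2 open, each market uses its cheapest among the chosen.
{Blue, Green}: R1→Green 3, R2→Green 3, R3→Blue 2, R4→Blue 13, R5→Blue 3, R6→Blue 5. Service cost 29.
{Red, Green}: service cost 35
{Red, Blue}: service cost 38
Among all 3 size-2 choices, {Blue, Green} is lowest.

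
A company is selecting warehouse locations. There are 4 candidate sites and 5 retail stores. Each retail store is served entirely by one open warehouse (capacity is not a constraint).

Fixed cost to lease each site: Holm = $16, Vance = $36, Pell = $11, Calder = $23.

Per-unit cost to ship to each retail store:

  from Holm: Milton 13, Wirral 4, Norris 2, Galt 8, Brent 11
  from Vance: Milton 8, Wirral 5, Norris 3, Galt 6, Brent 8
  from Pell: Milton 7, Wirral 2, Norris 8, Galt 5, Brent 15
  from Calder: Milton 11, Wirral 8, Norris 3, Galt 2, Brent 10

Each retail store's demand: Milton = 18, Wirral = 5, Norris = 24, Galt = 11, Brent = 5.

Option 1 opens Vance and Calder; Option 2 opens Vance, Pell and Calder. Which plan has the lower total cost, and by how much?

Option 2 is cheaper by 22.

Option 1: {Vance, Calder}: Milton→Vance 8·18=144, Wirral→Vance 5·5=25, Norris→Vance 3·24=72, Galt→Calder 2·11=22, Brent→Vance 8·5=40. Service 303; fixed 59; total 362.
Option 2: {Vance, Pell, Calder}: Milton→Pell 7·18=126, Wirral→Pell 2·5=10, Norris→Vance 3·24=72, Galt→Calder 2·11=22, Brent→Vance 8·5=40. Service 270; fixed 70; total 340.
Difference: |362 − 340| = 22.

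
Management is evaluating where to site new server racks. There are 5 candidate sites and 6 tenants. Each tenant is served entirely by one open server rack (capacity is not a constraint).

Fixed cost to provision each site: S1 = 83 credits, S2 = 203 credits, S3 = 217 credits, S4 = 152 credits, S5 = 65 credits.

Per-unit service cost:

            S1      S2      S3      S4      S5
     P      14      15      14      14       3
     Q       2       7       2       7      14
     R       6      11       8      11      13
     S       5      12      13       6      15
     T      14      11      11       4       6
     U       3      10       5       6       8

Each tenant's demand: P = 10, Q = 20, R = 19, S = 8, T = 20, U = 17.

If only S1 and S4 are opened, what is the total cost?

Total cost: 700

Each tenant is assigned to its cheapest site among the open ones.
{S1, S4}: P→S1 14·10=140, Q→S1 2·20=40, R→S1 6·19=114, S→S1 5·8=40, T→S4 4·20=80, U→S1 3·17=51. Service 465; fixed 235; total 700.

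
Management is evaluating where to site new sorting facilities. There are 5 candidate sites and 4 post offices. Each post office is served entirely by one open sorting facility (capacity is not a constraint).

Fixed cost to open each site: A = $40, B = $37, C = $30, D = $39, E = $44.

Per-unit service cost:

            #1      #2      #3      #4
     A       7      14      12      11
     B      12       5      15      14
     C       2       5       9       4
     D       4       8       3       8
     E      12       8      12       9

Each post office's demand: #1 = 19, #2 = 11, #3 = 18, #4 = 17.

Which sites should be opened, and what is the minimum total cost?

For any fixed open set, each post office goes to its cheapest open site; total = fixed + service.
{C, D}: #1→C 2·19=38, #2→C 5·11=55, #3→D 3·18=54, #4→C 4·17=68. Service 215; fixed 69; total 284.
{B, C, D}: service 215 + fixed 106 = 321
{A, C, D}: #1→C 2·19=38, #2→C 5·11=55, #3→D 3·18=54, #4→C 4·17=68. Service 215; fixed 109; total 324.
{A, B, C, D, E}: service 215 + fixed 190 = 405
No other subset beats 284.

Open C and D; minimum total cost 284.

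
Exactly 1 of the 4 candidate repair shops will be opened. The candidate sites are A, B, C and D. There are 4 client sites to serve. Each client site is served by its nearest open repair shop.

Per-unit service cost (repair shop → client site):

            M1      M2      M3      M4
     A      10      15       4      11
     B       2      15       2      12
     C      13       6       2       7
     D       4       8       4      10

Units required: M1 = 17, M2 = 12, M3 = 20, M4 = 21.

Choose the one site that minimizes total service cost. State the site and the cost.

Choose D only; total service cost 454.

With exactly 1 open, each client site uses its cheapest among the chosen.
{D}: M1→D 4·17=68, M2→D 8·12=96, M3→D 4·20=80, M4→D 10·21=210. Service cost 454.
{C}: service cost 480
{B}: service cost 506
Among all 4 size-1 choices, {D} is lowest.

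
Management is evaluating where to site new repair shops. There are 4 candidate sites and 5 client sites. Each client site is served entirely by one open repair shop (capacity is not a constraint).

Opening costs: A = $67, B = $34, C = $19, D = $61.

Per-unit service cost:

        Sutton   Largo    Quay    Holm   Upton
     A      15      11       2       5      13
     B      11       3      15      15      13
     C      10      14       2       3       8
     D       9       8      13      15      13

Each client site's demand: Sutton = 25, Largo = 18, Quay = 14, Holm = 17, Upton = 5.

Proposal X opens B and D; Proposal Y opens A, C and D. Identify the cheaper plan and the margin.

Proposal Y is cheaper by 241.

Proposal X: {B, D}: Sutton→D 9·25=225, Largo→B 3·18=54, Quay→D 13·14=182, Holm→B 15·17=255, Upton→B 13·5=65. Service 781; fixed 95; total 876.
Proposal Y: {A, C, D}: Sutton→D 9·25=225, Largo→D 8·18=144, Quay→A 2·14=28, Holm→C 3·17=51, Upton→C 8·5=40. Service 488; fixed 147; total 635.
Difference: |876 − 635| = 241.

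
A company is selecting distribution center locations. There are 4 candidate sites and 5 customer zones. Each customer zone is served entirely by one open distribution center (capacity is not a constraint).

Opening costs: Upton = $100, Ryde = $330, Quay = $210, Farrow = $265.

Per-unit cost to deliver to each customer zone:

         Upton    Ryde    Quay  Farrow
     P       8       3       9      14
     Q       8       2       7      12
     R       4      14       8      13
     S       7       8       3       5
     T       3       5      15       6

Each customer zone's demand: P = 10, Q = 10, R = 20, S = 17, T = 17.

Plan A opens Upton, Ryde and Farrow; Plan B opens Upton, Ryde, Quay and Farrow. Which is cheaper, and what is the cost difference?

Plan A is cheaper by 176.

Plan A: {Upton, Ryde, Farrow}: P→Ryde 3·10=30, Q→Ryde 2·10=20, R→Upton 4·20=80, S→Farrow 5·17=85, T→Upton 3·17=51. Service 266; fixed 695; total 961.
Plan B: {Upton, Ryde, Quay, Farrow}: P→Ryde 3·10=30, Q→Ryde 2·10=20, R→Upton 4·20=80, S→Quay 3·17=51, T→Upton 3·17=51. Service 232; fixed 905; total 1137.
Difference: |961 − 1137| = 176.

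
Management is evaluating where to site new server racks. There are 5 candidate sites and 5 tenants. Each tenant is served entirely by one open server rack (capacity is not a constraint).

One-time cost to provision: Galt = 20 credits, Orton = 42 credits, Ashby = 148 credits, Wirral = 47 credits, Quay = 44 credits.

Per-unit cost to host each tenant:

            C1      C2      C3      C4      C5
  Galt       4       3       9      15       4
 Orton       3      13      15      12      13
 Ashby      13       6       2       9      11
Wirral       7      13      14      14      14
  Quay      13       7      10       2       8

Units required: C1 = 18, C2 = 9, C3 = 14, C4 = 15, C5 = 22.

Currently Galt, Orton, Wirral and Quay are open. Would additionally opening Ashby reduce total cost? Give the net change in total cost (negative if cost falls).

Current service cost with {Galt, Orton, Wirral, Quay}: 325.
Adding Ashby: each tenant re-picks its cheapest; new service cost 227, saving 98.
Extra fixed cost: 148. Net change = 148 − 98 = 50.
(Totals: 478 → 528.)

No — net change +50 (cost rises by 50).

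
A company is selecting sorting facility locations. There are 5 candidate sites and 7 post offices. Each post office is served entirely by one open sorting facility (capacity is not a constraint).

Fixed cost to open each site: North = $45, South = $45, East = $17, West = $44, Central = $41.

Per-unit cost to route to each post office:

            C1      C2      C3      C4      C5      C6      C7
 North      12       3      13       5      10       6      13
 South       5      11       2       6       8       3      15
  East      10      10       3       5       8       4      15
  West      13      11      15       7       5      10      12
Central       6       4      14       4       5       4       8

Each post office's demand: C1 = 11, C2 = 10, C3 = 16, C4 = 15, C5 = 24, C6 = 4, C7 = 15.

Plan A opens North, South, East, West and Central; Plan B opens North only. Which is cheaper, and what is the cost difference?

Plan A: {North, South, East, West, Central}: C1→South 5·11=55, C2→North 3·10=30, C3→South 2·16=32, C4→Central 4·15=60, C5→West 5·24=120, C6→South 3·4=12, C7→Central 8·15=120. Service 429; fixed 192; total 621.
Plan B: {North}: C1→North 12·11=132, C2→North 3·10=30, C3→North 13·16=208, C4→North 5·15=75, C5→North 10·24=240, C6→North 6·4=24, C7→North 13·15=195. Service 904; fixed 45; total 949.
Difference: |621 − 949| = 328.

Plan A is cheaper by 328.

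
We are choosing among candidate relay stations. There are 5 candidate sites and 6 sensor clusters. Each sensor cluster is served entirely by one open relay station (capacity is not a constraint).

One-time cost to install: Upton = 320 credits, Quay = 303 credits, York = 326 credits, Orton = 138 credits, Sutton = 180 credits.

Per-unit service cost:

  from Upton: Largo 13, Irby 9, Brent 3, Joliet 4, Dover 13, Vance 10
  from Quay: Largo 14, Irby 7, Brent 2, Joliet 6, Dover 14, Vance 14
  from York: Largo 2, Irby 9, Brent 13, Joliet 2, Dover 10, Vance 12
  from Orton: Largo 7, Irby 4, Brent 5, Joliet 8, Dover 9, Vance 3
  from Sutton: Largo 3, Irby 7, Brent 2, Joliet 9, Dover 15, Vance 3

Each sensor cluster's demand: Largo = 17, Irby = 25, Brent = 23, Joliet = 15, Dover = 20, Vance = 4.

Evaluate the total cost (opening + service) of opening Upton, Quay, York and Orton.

Each sensor cluster is assigned to its cheapest site among the open ones.
{Upton, Quay, York, Orton}: Largo→York 2·17=34, Irby→Orton 4·25=100, Brent→Quay 2·23=46, Joliet→York 2·15=30, Dover→Orton 9·20=180, Vance→Orton 3·4=12. Service 402; fixed 1087; total 1489.

Total cost: 1489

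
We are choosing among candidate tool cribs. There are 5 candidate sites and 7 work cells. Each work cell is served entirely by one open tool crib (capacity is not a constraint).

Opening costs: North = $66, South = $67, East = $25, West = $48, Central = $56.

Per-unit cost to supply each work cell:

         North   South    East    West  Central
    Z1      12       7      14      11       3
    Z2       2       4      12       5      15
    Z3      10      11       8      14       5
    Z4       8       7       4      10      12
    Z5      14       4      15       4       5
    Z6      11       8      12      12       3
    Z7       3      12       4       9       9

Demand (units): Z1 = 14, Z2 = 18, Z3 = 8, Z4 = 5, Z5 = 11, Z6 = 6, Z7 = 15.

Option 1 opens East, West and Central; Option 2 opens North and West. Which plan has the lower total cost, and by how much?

Option 1 is cheaper by 136.

Option 1: {East, West, Central}: Z1→Central 3·14=42, Z2→West 5·18=90, Z3→Central 5·8=40, Z4→East 4·5=20, Z5→West 4·11=44, Z6→Central 3·6=18, Z7→East 4·15=60. Service 314; fixed 129; total 443.
Option 2: {North, West}: Z1→West 11·14=154, Z2→North 2·18=36, Z3→North 10·8=80, Z4→North 8·5=40, Z5→West 4·11=44, Z6→North 11·6=66, Z7→North 3·15=45. Service 465; fixed 114; total 579.
Difference: |443 − 579| = 136.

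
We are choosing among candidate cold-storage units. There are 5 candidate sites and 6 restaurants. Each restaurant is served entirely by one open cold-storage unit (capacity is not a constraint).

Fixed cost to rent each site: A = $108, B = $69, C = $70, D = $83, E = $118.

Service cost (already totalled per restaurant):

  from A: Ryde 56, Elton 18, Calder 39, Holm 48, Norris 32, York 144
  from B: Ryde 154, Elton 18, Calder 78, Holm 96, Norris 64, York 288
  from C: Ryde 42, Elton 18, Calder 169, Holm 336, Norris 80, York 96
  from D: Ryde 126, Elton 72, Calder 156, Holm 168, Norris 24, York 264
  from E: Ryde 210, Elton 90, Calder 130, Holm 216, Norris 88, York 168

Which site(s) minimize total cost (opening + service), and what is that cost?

Open A only; minimum total cost 445.

For any fixed open set, each restaurant goes to its cheapest open site; total = fixed + service.
{A}: Ryde→A 56, Elton→A 18, Calder→A 39, Holm→A 48, Norris→A 32, York→A 144. Service 337; fixed 108; total 445.
{A, C}: service 275 + fixed 178 = 453
{A, B}: service 337 + fixed 177 = 514
{A, B, C, D, E}: service 267 + fixed 448 = 715
No other subset beats 445.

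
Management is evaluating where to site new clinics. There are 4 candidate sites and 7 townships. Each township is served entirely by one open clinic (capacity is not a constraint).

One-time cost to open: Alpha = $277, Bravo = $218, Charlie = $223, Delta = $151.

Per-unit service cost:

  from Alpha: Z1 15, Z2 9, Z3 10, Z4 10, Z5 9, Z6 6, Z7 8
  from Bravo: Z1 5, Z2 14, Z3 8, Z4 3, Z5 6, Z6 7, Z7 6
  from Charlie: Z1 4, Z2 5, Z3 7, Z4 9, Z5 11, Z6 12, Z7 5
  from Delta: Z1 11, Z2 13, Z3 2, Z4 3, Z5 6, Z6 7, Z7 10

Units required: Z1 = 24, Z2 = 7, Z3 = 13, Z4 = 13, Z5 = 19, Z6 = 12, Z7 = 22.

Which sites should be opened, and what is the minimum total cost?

For any fixed open set, each township goes to its cheapest open site; total = fixed + service.
{Charlie, Delta}: Z1→Charlie 4·24=96, Z2→Charlie 5·7=35, Z3→Delta 2·13=26, Z4→Delta 3·13=39, Z5→Delta 6·19=114, Z6→Delta 7·12=84, Z7→Charlie 5·22=110. Service 504; fixed 374; total 878.
{Bravo}: Z1→Bravo 5·24=120, Z2→Bravo 14·7=98, Z3→Bravo 8·13=104, Z4→Bravo 3·13=39, Z5→Bravo 6·19=114, Z6→Bravo 7·12=84, Z7→Bravo 6·22=132. Service 691; fixed 218; total 909.
{Bravo, Delta}: Z1→Bravo 5·24=120, Z2→Delta 13·7=91, Z3→Delta 2·13=26, Z4→Bravo 3·13=39, Z5→Bravo 6·19=114, Z6→Bravo 7·12=84, Z7→Bravo 6·22=132. Service 606; fixed 369; total 975.
{Alpha, Bravo, Charlie, Delta}: Z1→Charlie 4·24=96, Z2→Charlie 5·7=35, Z3→Delta 2·13=26, Z4→Bravo 3·13=39, Z5→Bravo 6·19=114, Z6→Alpha 6·12=72, Z7→Charlie 5·22=110. Service 492; fixed 869; total 1361.
No other subset beats 878.

Open Charlie and Delta; minimum total cost 878.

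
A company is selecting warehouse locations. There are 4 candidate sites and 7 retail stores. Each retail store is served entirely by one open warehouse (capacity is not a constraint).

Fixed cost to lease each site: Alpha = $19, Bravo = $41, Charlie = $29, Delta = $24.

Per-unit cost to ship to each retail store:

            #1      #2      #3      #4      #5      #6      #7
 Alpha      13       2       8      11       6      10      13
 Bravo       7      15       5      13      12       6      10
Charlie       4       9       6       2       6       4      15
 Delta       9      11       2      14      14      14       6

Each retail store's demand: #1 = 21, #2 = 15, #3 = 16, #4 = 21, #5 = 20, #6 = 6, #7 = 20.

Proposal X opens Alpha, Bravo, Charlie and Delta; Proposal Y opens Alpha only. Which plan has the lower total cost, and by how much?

Proposal X: {Alpha, Bravo, Charlie, Delta}: #1→Charlie 4·21=84, #2→Alpha 2·15=30, #3→Delta 2·16=32, #4→Charlie 2·21=42, #5→Alpha 6·20=120, #6→Charlie 4·6=24, #7→Delta 6·20=120. Service 452; fixed 113; total 565.
Proposal Y: {Alpha}: #1→Alpha 13·21=273, #2→Alpha 2·15=30, #3→Alpha 8·16=128, #4→Alpha 11·21=231, #5→Alpha 6·20=120, #6→Alpha 10·6=60, #7→Alpha 13·20=260. Service 1102; fixed 19; total 1121.
Difference: |565 − 1121| = 556.

Proposal X is cheaper by 556.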